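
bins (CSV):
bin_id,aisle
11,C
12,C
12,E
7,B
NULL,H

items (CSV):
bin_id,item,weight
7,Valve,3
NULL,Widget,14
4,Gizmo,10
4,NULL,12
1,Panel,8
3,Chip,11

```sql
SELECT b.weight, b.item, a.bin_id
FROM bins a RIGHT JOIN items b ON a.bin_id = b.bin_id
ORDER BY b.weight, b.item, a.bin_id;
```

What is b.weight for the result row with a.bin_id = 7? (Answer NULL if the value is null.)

RIGHT JOIN keeps every row from `items`; unmatched rows get NULL for `bins`'s columns.
Matching on a.bin_id = b.bin_id. A NULL in a compared column never satisfies the condition.
- a row (bin_id=11): no match.
- a row (bin_id=12): no match.
- a row (bin_id=12): no match.
- a row (bin_id=7): matches 1 b row(s) → 1 output row(s).
- a row (bin_id=NULL): no match.
- 5 row(s) from b found no a partner → padded with NULL.

3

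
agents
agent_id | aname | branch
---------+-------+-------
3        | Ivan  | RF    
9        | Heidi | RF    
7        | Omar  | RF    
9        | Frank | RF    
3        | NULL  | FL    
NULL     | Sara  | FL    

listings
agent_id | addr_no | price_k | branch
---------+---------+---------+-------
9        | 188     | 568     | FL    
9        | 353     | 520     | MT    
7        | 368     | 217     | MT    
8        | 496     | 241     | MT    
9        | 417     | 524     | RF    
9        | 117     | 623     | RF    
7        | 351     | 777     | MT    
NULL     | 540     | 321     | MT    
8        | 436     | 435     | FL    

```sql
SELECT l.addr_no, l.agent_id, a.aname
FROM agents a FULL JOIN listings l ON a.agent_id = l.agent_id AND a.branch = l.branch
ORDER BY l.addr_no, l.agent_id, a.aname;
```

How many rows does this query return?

FULL OUTER JOIN keeps every row from both sides; unmatched rows get NULL for the other side's columns.
Matching on a.agent_id = l.agent_id AND a.branch = l.branch. A NULL in a compared column never satisfies the condition.
- a (agent_id=3, branch=RF) has no partner → padded with NULL.
- a (agent_id=9, branch=RF) pairs with 2 row(s) of l.
- a (agent_id=7, branch=RF) has no partner → padded with NULL.
- a (agent_id=9, branch=RF) pairs with 2 row(s) of l.
- a (agent_id=3, branch=FL) has no partner → padded with NULL.
- a (agent_id=NULL, branch=FL) has no partner → padded with NULL.
- 7 row(s) from l found no a partner → padded with NULL.
Total: 4 matched + 11 padded = 15 rows.

15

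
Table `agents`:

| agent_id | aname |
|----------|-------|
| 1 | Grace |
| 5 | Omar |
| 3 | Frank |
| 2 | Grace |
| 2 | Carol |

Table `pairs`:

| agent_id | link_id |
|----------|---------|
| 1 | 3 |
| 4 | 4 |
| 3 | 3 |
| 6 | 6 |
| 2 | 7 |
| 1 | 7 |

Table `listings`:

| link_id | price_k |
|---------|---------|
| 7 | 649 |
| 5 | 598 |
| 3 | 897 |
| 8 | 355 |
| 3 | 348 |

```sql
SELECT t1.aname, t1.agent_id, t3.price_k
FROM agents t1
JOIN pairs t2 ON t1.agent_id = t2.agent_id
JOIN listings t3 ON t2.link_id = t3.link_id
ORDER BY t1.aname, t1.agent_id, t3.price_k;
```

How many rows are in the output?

7

Step 1 — t1 INNER JOIN t2 on agent_id → 5 row(s).
Then INNER JOIN `listings t3` on link_id: keep only rows whose t2.link_id appears in t3.
Result: 7 row(s).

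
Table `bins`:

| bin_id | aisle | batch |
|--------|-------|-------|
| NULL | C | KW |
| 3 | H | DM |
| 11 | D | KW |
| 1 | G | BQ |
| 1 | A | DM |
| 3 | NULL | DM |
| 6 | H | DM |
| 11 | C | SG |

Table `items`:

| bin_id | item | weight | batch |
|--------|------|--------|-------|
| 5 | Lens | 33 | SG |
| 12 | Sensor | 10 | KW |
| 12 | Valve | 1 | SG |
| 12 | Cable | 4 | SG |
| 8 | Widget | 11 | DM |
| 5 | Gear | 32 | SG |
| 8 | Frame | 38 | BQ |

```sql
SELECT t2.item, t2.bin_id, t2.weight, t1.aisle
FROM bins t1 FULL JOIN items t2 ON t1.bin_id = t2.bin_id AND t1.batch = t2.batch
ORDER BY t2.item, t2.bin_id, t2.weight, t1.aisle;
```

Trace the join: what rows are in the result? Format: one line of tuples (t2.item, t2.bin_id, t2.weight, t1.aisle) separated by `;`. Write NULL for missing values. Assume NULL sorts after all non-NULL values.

(Cable, 12, 4, NULL); (Frame, 8, 38, NULL); (Gear, 5, 32, NULL); (Lens, 5, 33, NULL); (Sensor, 12, 10, NULL); (Valve, 12, 1, NULL); (Widget, 8, 11, NULL); (NULL, NULL, NULL, A); (NULL, NULL, NULL, C); (NULL, NULL, NULL, C); (NULL, NULL, NULL, D); (NULL, NULL, NULL, G); (NULL, NULL, NULL, H); (NULL, NULL, NULL, H); (NULL, NULL, NULL, NULL)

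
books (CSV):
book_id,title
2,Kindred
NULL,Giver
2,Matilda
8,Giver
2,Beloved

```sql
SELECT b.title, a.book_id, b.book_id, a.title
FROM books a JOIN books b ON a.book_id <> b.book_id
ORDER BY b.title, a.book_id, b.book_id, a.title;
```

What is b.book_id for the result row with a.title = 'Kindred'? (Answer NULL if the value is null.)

8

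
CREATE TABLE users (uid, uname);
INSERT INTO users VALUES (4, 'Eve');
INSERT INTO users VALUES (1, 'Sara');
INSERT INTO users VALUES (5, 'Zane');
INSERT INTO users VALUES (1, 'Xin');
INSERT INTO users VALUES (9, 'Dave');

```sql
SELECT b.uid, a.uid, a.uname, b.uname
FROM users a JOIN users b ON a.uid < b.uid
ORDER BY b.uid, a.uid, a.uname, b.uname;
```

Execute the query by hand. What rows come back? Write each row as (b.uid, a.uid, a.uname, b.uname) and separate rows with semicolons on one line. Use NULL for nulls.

INNER JOIN keeps only pairs where the ON condition holds.
Matching on a.uid < b.uid.
Matched pairs: 9.

(4, 1, Sara, Eve); (4, 1, Xin, Eve); (5, 1, Sara, Zane); (5, 1, Xin, Zane); (5, 4, Eve, Zane); (9, 1, Sara, Dave); (9, 1, Xin, Dave); (9, 4, Eve, Dave); (9, 5, Zane, Dave)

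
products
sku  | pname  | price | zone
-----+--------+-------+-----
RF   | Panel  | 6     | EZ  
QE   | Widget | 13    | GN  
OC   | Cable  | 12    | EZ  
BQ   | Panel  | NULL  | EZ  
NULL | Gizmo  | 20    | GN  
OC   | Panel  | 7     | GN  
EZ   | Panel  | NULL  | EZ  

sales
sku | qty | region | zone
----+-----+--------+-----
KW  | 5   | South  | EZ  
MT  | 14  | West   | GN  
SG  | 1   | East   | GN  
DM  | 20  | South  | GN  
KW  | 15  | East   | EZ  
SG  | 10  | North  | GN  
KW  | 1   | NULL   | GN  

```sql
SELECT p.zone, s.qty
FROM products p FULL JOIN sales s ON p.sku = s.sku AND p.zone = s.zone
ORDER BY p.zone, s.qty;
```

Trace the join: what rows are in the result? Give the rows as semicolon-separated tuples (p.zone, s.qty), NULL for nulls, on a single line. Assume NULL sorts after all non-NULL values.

(EZ, NULL); (EZ, NULL); (EZ, NULL); (EZ, NULL); (GN, NULL); (GN, NULL); (GN, NULL); (NULL, 1); (NULL, 1); (NULL, 5); (NULL, 10); (NULL, 14); (NULL, 15); (NULL, 20)

FULL OUTER JOIN keeps every row from both sides; unmatched rows get NULL for the other side's columns.
Matching on p.sku = s.sku AND p.zone = s.zone. A NULL in a compared column never satisfies the condition.
Matched pairs: 0; unmatched p rows kept: 7; unmatched s rows kept: 7.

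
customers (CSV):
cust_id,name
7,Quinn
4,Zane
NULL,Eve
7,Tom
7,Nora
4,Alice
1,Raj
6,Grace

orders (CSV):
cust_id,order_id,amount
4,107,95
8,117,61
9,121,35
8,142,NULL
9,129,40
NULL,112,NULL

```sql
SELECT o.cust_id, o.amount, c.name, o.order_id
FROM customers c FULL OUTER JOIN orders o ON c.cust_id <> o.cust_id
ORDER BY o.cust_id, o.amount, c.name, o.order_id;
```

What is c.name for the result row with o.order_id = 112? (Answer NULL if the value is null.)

FULL OUTER JOIN keeps every row from both sides; unmatched rows get NULL for the other side's columns.
Matching on c.cust_id <> o.cust_id. A NULL in a compared column never satisfies the condition.
- cust_id=7: 5 matching o row(s), so 5 row(s) emitted.
- cust_id=4: 4 matching o row(s), so 4 row(s) emitted.
- cust_id=NULL: no o row matches, row kept with o columns NULL.
- cust_id=7: 5 matching o row(s), so 5 row(s) emitted.
- cust_id=7: 5 matching o row(s), so 5 row(s) emitted.
- cust_id=4: 4 matching o row(s), so 4 row(s) emitted.
- cust_id=1: 5 matching o row(s), so 5 row(s) emitted.
- cust_id=6: 5 matching o row(s), so 5 row(s) emitted.
- 1 o row(s) had no c match → kept, c columns NULL.

NULL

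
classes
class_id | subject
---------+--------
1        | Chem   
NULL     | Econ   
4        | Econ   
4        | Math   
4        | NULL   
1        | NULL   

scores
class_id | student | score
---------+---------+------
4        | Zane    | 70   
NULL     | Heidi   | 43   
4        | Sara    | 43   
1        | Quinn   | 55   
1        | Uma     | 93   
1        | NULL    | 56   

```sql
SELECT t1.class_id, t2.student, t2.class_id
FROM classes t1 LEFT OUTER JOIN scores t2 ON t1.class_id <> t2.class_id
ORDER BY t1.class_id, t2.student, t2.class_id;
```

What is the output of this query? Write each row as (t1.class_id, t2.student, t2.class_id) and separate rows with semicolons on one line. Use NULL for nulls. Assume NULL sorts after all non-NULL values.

LEFT JOIN keeps every row from `classes`; unmatched rows get NULL for `scores`'s columns.
Matching on t1.class_id <> t2.class_id. A NULL in a compared column never satisfies the condition.
Matched pairs: 13; unmatched t1 rows kept: 1.

(1, Sara, 4); (1, Sara, 4); (1, Zane, 4); (1, Zane, 4); (4, Quinn, 1); (4, Quinn, 1); (4, Quinn, 1); (4, Uma, 1); (4, Uma, 1); (4, Uma, 1); (4, NULL, 1); (4, NULL, 1); (4, NULL, 1); (NULL, NULL, NULL)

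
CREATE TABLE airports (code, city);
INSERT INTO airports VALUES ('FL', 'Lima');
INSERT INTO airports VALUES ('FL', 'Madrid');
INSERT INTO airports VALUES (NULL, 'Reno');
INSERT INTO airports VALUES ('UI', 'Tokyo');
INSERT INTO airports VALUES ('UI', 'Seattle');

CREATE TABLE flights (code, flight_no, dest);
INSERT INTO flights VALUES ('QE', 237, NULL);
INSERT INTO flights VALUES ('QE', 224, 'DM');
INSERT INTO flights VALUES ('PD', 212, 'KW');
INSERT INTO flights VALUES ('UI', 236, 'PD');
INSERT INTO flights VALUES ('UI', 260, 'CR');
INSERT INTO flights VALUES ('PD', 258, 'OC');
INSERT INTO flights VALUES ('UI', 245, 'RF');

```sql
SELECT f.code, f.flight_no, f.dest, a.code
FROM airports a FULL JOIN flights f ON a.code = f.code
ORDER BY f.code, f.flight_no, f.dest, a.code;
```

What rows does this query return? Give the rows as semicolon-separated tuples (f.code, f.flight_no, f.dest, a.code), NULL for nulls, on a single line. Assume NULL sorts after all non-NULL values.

(PD, 212, KW, NULL); (PD, 258, OC, NULL); (QE, 224, DM, NULL); (QE, 237, NULL, NULL); (UI, 236, PD, UI); (UI, 236, PD, UI); (UI, 245, RF, UI); (UI, 245, RF, UI); (UI, 260, CR, UI); (UI, 260, CR, UI); (NULL, NULL, NULL, FL); (NULL, NULL, NULL, FL); (NULL, NULL, NULL, NULL)

FULL OUTER JOIN keeps every row from both sides; unmatched rows get NULL for the other side's columns.
Matching on a.code = f.code. A NULL in a compared column never satisfies the condition.
Matched pairs: 6; unmatched a rows kept: 3; unmatched f rows kept: 4.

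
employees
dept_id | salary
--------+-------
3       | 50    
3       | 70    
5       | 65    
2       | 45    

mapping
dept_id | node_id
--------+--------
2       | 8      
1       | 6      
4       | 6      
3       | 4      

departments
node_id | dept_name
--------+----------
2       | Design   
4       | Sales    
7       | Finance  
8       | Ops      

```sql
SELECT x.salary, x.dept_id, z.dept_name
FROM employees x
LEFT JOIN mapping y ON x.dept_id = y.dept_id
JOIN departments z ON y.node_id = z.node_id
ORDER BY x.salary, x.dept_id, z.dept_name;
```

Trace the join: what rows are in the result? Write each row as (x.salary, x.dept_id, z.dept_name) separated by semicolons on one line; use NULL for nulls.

(45, 2, Ops); (50, 3, Sales); (70, 3, Sales)

Step 1 — x LEFT JOIN y on dept_id → 4 row(s).
Then INNER JOIN `departments z` on node_id: keep only rows whose y.node_id appears in z.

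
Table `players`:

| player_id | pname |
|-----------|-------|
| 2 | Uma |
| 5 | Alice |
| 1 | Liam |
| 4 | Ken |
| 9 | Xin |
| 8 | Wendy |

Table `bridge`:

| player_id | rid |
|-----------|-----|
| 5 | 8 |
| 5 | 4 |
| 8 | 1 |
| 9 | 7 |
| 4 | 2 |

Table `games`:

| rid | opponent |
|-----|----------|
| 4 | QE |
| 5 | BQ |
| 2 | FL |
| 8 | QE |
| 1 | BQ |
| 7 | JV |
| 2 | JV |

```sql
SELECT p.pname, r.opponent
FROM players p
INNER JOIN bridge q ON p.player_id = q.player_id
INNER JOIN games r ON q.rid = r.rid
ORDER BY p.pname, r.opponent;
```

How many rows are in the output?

Joins associate left-to-right: players INNER JOIN bridge on player_id gives 5 intermediate row(s).
Then INNER JOIN `games r` on rid: keep only rows whose q.rid appears in r.
Result: 6 row(s).

6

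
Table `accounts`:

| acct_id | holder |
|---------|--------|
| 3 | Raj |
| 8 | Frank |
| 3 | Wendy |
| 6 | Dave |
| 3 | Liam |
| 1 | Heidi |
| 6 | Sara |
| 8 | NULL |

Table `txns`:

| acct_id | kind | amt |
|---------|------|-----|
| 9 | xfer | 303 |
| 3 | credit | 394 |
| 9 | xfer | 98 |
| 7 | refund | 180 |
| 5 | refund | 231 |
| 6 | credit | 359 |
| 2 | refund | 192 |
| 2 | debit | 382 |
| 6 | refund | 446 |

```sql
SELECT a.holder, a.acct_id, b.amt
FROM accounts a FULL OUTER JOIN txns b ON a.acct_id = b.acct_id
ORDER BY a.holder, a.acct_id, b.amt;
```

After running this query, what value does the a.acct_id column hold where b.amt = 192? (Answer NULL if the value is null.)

NULL

FULL OUTER JOIN keeps every row from both sides; unmatched rows get NULL for the other side's columns.
Matching on a.acct_id = b.acct_id.
- a row (acct_id=3): matches 1 b row(s) → 1 output row(s).
- a row (acct_id=8): no match → kept, b columns NULL.
- a row (acct_id=3): matches 1 b row(s) → 1 output row(s).
- a row (acct_id=6): matches 2 b row(s) → 2 output row(s).
- a row (acct_id=3): matches 1 b row(s) → 1 output row(s).
- a row (acct_id=1): no match → kept, b columns NULL.
- a row (acct_id=6): matches 2 b row(s) → 2 output row(s).
- a row (acct_id=8): no match → kept, b columns NULL.
- plus 6 unmatched b row(s), each kept with NULL a columns.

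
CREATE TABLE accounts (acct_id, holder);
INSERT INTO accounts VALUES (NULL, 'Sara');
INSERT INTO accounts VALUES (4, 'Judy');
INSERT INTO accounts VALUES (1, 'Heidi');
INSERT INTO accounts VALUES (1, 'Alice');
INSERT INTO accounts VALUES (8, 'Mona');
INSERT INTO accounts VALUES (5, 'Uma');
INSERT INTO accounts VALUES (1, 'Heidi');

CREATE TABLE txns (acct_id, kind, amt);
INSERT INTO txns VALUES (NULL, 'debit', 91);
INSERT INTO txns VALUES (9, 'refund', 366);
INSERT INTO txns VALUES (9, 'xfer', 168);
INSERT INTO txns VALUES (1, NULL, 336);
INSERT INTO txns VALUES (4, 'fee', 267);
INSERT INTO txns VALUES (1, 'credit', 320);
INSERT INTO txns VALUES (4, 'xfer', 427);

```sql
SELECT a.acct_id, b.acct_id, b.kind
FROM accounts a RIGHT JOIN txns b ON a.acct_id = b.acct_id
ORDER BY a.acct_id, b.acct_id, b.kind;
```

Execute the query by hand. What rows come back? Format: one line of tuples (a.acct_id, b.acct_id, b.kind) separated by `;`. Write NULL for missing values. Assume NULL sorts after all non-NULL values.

(1, 1, credit); (1, 1, credit); (1, 1, credit); (1, 1, NULL); (1, 1, NULL); (1, 1, NULL); (4, 4, fee); (4, 4, xfer); (NULL, 9, refund); (NULL, 9, xfer); (NULL, NULL, debit)

RIGHT JOIN keeps every row from `txns`; unmatched rows get NULL for `accounts`'s columns.
Matching on a.acct_id = b.acct_id. A NULL in a compared column never satisfies the condition.
- a row (acct_id=NULL): no match.
- a row (acct_id=4): matches 2 b row(s) → 2 output row(s).
- a row (acct_id=1): matches 2 b row(s) → 2 output row(s).
- a row (acct_id=1): matches 2 b row(s) → 2 output row(s).
- a row (acct_id=8): no match.
- a row (acct_id=5): no match.
- a row (acct_id=1): matches 2 b row(s) → 2 output row(s).
- 3 row(s) from b found no a partner → padded with NULL.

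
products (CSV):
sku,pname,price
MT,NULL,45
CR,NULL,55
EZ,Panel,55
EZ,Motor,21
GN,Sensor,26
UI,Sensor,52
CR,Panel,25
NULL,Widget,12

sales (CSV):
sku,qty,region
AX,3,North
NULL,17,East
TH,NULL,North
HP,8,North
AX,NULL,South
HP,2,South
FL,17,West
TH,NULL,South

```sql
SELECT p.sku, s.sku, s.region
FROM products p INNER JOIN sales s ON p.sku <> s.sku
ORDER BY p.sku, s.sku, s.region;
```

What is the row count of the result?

49

INNER JOIN keeps only pairs where the ON condition holds.
Matching on p.sku <> s.sku. A NULL in a compared column never satisfies the condition.
Matched pairs: 49.
Total: 49 rows.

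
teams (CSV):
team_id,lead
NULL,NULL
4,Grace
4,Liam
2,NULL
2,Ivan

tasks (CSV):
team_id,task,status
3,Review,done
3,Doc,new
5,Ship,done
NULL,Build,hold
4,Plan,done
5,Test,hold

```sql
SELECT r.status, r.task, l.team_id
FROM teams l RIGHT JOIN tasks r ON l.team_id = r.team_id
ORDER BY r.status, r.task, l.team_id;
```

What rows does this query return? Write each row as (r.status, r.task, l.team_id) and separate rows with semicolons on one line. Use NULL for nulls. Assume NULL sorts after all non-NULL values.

(done, Plan, 4); (done, Plan, 4); (done, Review, NULL); (done, Ship, NULL); (hold, Build, NULL); (hold, Test, NULL); (new, Doc, NULL)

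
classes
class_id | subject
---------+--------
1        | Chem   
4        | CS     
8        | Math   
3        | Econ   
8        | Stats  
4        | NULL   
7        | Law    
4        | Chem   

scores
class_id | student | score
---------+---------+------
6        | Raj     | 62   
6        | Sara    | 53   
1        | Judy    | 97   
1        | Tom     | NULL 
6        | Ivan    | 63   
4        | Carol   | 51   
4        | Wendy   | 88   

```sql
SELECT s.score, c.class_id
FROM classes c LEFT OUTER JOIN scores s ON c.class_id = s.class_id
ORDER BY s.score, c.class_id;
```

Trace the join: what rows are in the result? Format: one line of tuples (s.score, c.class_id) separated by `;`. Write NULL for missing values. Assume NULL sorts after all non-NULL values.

LEFT JOIN keeps every row from `classes`; unmatched rows get NULL for `scores`'s columns.
Matching on c.class_id = s.class_id.
Matched pairs: 8; unmatched c rows kept: 4.

(51, 4); (51, 4); (51, 4); (88, 4); (88, 4); (88, 4); (97, 1); (NULL, 1); (NULL, 3); (NULL, 7); (NULL, 8); (NULL, 8)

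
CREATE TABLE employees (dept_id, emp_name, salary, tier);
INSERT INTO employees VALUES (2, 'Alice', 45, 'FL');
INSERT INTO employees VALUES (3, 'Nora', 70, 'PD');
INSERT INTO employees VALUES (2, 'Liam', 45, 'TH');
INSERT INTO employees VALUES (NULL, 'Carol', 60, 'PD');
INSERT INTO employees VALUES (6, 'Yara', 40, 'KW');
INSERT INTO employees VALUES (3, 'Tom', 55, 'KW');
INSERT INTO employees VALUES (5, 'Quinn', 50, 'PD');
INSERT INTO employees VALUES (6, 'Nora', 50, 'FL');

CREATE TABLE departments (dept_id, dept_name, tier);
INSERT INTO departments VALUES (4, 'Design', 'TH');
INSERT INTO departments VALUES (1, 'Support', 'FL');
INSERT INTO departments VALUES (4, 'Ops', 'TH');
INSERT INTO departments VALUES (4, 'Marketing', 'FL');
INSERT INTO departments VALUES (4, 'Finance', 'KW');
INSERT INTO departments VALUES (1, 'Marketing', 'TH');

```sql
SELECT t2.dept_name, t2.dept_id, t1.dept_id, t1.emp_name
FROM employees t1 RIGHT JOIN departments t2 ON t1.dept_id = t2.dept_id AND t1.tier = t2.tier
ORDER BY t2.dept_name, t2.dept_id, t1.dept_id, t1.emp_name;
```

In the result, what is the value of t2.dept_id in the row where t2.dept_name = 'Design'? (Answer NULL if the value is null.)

4

RIGHT JOIN keeps every row from `departments`; unmatched rows get NULL for `employees`'s columns.
Matching on t1.dept_id = t2.dept_id AND t1.tier = t2.tier. A NULL in a compared column never satisfies the condition.
- t1[0] dept_id=2, tier=FL → no match.
- t1[1] dept_id=3, tier=PD → no match.
- t1[2] dept_id=2, tier=TH → no match.
- t1[3] dept_id=NULL, tier=PD → no match.
- t1[4] dept_id=6, tier=KW → no match.
- t1[5] dept_id=3, tier=KW → no match.
- t1[6] dept_id=5, tier=PD → no match.
- t1[7] dept_id=6, tier=FL → no match.
- 6 row(s) from t2 found no t1 partner → padded with NULL.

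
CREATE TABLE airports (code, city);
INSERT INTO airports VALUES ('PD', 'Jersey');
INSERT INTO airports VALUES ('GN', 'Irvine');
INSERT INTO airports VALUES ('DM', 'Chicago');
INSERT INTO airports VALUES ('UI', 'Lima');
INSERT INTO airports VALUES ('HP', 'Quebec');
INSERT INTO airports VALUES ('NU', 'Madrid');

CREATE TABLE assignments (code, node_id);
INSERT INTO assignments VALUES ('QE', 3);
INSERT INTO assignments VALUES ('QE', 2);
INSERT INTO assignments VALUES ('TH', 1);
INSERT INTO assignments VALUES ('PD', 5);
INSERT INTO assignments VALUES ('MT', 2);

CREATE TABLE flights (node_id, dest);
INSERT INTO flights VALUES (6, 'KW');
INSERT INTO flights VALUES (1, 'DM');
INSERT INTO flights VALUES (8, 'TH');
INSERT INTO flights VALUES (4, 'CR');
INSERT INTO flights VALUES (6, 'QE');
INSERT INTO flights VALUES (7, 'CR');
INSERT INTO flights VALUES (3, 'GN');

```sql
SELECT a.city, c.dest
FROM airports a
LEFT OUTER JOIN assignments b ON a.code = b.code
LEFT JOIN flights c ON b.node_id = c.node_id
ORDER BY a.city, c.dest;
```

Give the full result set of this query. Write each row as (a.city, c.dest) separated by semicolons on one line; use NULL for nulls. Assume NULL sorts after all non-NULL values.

(Chicago, NULL); (Irvine, NULL); (Jersey, NULL); (Lima, NULL); (Madrid, NULL); (Quebec, NULL)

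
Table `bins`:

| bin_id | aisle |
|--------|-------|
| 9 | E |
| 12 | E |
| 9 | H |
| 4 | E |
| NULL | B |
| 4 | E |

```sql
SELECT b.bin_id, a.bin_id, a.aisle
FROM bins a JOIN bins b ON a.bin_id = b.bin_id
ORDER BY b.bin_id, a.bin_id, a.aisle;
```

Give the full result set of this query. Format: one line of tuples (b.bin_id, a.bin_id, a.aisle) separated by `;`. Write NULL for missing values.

(4, 4, E); (4, 4, E); (4, 4, E); (4, 4, E); (9, 9, E); (9, 9, E); (9, 9, H); (9, 9, H); (12, 12, E)

INNER JOIN keeps only pairs where the ON condition holds.
Matching on a.bin_id = b.bin_id. A NULL in a compared column never satisfies the condition.
- bin_id=9: 2 matching b row(s), so 2 row(s) emitted.
- bin_id=12: 1 matching b row(s), so 1 row(s) emitted.
- bin_id=9: 2 matching b row(s), so 2 row(s) emitted.
- bin_id=4: 2 matching b row(s), so 2 row(s) emitted.
- bin_id=NULL: no matching b row, dropped.
- bin_id=4: 2 matching b row(s), so 2 row(s) emitted.
After projecting and ordering:
b.bin_id | a.bin_id | a.aisle
4 | 4 | E
4 | 4 | E
4 | 4 | E
4 | 4 | E
9 | 9 | E
9 | 9 | E
9 | 9 | H
9 | 9 | H
12 | 12 | E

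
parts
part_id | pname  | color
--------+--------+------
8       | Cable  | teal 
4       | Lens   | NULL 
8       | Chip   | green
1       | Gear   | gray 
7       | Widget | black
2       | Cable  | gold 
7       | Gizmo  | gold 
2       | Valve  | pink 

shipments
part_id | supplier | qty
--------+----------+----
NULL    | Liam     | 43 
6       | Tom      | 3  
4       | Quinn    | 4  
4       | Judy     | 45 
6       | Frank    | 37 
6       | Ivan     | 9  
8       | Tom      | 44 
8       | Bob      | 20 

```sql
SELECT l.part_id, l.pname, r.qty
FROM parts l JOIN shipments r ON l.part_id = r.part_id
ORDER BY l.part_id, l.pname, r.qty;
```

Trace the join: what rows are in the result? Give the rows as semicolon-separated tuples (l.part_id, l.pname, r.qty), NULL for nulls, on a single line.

INNER JOIN keeps only pairs where the ON condition holds.
Matching on l.part_id = r.part_id. A NULL in a compared column never satisfies the condition.
- l[0] part_id=8 → 2 match(es) in r → 2 row(s).
- l[1] part_id=4 → 2 match(es) in r → 2 row(s).
- l[2] part_id=8 → 2 match(es) in r → 2 row(s).
- l[3] part_id=1 → no match; dropped.
- l[4] part_id=7 → no match; dropped.
- l[5] part_id=2 → no match; dropped.
- l[6] part_id=7 → no match; dropped.
- l[7] part_id=2 → no match; dropped.
After projecting and ordering:
l.part_id | l.pname | r.qty
4 | Lens | 4
4 | Lens | 45
8 | Cable | 20
8 | Cable | 44
8 | Chip | 20
8 | Chip | 44

(4, Lens, 4); (4, Lens, 45); (8, Cable, 20); (8, Cable, 44); (8, Chip, 20); (8, Chip, 44)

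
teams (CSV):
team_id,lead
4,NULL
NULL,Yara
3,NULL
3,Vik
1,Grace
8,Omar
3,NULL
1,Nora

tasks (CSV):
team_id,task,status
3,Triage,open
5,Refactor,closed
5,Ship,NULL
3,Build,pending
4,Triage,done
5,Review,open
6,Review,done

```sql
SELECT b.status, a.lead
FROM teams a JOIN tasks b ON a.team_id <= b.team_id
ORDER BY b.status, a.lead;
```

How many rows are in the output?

INNER JOIN keeps only pairs where the ON condition holds.
Matching on a.team_id <= b.team_id. A NULL in a compared column never satisfies the condition.
- a[0] team_id=4 → 5 match(es) in b → 5 row(s).
- a[1] team_id=NULL → no match; dropped.
- a[2] team_id=3 → 7 match(es) in b → 7 row(s).
- a[3] team_id=3 → 7 match(es) in b → 7 row(s).
- a[4] team_id=1 → 7 match(es) in b → 7 row(s).
- a[5] team_id=8 → no match; dropped.
- a[6] team_id=3 → 7 match(es) in b → 7 row(s).
- a[7] team_id=1 → 7 match(es) in b → 7 row(s).
Total: 40 rows.

40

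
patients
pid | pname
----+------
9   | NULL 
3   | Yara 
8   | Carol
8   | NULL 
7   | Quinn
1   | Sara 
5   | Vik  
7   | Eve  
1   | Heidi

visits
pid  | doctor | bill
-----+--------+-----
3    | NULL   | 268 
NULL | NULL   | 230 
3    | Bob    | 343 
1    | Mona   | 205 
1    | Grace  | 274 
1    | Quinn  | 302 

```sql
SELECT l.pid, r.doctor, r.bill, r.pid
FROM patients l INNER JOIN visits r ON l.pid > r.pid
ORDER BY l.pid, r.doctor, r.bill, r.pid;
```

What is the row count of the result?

33

INNER JOIN keeps only pairs where the ON condition holds.
Matching on l.pid > r.pid. A NULL in a compared column never satisfies the condition.
Matched pairs: 33.
Total: 33 rows.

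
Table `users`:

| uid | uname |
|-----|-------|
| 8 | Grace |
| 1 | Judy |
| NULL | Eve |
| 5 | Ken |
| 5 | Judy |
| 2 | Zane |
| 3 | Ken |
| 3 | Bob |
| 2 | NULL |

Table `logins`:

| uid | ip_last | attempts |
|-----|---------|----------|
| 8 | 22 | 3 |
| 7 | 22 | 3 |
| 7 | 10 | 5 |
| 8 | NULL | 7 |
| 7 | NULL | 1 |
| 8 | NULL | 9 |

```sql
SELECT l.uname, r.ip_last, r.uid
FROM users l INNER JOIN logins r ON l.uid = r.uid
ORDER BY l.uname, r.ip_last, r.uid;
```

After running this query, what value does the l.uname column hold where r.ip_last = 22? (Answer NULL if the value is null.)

Grace

INNER JOIN keeps only pairs where the ON condition holds.
Matching on l.uid = r.uid. A NULL in a compared column never satisfies the condition.
- l row (uid=8): matches 3 r row(s) → 3 output row(s).
- l row (uid=1): no match → dropped.
- l row (uid=NULL): no match → dropped.
- l row (uid=5): no match → dropped.
- l row (uid=5): no match → dropped.
- l row (uid=2): no match → dropped.
- l row (uid=3): no match → dropped.
- l row (uid=3): no match → dropped.
- l row (uid=2): no match → dropped.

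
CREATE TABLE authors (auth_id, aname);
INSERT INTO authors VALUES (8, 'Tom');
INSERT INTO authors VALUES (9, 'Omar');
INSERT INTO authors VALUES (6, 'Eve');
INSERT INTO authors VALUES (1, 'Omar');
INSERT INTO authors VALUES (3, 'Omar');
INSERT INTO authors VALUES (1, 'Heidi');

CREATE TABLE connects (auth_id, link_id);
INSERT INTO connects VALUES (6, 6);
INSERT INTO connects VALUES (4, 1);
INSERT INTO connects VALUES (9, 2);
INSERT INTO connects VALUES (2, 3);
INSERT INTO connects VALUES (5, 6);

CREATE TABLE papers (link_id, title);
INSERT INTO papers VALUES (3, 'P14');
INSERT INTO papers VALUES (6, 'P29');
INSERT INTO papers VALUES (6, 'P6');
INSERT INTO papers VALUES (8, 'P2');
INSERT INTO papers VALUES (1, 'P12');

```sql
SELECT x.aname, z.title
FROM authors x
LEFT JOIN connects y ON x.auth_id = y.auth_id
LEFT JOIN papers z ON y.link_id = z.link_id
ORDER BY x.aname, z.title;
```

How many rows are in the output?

Step 1 — x LEFT JOIN y on auth_id → 6 row(s).
Then LEFT JOIN `papers z` on link_id: each of those 6 rows is kept; rows whose y.link_id has no match in z get NULL for z's columns.
Result: 7 row(s).

7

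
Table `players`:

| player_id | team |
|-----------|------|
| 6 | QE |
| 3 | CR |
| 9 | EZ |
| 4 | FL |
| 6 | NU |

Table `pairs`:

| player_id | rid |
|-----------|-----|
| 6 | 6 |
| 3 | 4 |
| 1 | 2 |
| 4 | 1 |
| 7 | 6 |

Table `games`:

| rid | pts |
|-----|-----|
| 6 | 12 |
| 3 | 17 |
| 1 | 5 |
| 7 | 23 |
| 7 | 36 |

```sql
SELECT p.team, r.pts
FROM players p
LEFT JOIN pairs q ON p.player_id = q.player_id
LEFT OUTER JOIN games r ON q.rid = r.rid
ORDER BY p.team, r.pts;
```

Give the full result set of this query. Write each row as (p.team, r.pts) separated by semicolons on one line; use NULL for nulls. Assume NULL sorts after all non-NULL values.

Evaluate left to right. First `players p LEFT JOIN pairs q` on player_id: 5 row(s).
Then LEFT JOIN `games r` on rid: each of those 5 rows is kept; rows whose q.rid has no match in r get NULL for r's columns.

(CR, NULL); (EZ, NULL); (FL, 5); (NU, 12); (QE, 12)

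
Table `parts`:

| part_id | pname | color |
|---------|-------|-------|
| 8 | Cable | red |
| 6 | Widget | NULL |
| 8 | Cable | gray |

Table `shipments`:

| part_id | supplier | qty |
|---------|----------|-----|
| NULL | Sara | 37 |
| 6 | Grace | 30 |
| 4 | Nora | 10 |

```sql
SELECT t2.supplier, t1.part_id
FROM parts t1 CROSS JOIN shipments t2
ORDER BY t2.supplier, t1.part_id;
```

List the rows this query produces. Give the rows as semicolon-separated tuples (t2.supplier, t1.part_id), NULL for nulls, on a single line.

(Grace, 6); (Grace, 8); (Grace, 8); (Nora, 6); (Nora, 8); (Nora, 8); (Sara, 6); (Sara, 8); (Sara, 8)

CROSS JOIN pairs every row of `parts` with every row of `shipments`: 3 × 3 = 9 rows.
After projecting and ordering:
t2.supplier | t1.part_id
Grace | 6
Grace | 8
Grace | 8
Nora | 6
Nora | 8
Nora | 8
Sara | 6
Sara | 8
Sara | 8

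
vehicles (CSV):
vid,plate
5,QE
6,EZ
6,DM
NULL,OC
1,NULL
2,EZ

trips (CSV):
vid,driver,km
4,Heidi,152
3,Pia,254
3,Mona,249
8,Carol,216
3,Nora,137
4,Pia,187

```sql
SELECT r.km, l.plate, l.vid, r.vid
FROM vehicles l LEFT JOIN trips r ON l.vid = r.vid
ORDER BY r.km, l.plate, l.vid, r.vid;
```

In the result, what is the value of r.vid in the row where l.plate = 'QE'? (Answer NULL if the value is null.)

NULL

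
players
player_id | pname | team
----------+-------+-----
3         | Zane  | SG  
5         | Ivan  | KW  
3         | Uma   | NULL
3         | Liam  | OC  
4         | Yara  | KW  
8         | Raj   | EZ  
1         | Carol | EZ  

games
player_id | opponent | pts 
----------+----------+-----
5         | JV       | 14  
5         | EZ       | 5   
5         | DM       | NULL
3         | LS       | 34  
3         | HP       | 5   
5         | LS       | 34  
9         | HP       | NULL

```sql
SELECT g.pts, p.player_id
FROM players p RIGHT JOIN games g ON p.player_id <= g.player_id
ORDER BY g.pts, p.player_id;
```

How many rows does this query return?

39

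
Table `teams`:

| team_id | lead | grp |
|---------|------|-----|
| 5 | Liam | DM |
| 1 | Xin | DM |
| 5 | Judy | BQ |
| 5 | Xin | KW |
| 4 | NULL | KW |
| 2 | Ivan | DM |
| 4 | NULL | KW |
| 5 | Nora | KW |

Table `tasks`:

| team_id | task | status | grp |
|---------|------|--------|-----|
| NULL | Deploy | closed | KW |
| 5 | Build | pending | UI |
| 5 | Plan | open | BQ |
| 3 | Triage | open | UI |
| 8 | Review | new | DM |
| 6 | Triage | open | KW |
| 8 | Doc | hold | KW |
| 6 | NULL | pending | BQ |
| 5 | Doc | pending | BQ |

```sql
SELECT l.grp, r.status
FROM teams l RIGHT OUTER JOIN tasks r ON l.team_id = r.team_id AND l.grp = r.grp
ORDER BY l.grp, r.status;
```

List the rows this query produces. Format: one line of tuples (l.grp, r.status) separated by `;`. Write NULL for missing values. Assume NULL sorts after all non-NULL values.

(BQ, open); (BQ, pending); (NULL, closed); (NULL, hold); (NULL, new); (NULL, open); (NULL, open); (NULL, pending); (NULL, pending)

RIGHT JOIN keeps every row from `tasks`; unmatched rows get NULL for `teams`'s columns.
Matching on l.team_id = r.team_id AND l.grp = r.grp. A NULL in a compared column never satisfies the condition.
- team_id=5, grp=DM: no matching r row.
- team_id=1, grp=DM: no matching r row.
- team_id=5, grp=BQ: 2 matching r row(s), so 2 row(s) emitted.
- team_id=5, grp=KW: no matching r row.
- team_id=4, grp=KW: no matching r row.
- team_id=2, grp=DM: no matching r row.
- team_id=4, grp=KW: no matching r row.
- team_id=5, grp=KW: no matching r row.
- plus 7 unmatched r row(s), each kept with NULL l columns.
After projecting and ordering:
l.grp | r.status
BQ | open
BQ | pending
NULL | closed
NULL | hold
NULL | new
NULL | open
NULL | open
NULL | pending
NULL | pending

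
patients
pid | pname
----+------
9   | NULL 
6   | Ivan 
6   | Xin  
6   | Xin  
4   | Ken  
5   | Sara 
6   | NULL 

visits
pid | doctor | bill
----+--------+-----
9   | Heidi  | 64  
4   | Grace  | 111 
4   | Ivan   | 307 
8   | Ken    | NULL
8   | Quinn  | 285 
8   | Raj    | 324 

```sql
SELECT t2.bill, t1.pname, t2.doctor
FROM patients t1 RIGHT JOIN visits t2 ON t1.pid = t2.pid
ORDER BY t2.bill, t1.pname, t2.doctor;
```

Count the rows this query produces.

6

RIGHT JOIN keeps every row from `visits`; unmatched rows get NULL for `patients`'s columns.
Matching on t1.pid = t2.pid.
Matched pairs: 3; unmatched t2 rows kept: 3.
Total: 3 matched + 3 padded = 6 rows.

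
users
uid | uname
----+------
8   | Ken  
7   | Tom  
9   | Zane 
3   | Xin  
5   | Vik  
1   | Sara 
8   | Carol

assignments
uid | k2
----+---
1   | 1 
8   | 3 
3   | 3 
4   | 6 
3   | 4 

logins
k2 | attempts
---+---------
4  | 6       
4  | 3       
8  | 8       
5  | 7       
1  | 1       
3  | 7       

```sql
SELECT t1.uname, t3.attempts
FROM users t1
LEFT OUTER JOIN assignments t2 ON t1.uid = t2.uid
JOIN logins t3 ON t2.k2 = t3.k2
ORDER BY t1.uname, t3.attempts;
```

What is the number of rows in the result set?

6

Step 1 — t1 LEFT JOIN t2 on uid → 8 row(s).
Then INNER JOIN `logins t3` on k2: keep only rows whose t2.k2 appears in t3.
Result: 6 row(s).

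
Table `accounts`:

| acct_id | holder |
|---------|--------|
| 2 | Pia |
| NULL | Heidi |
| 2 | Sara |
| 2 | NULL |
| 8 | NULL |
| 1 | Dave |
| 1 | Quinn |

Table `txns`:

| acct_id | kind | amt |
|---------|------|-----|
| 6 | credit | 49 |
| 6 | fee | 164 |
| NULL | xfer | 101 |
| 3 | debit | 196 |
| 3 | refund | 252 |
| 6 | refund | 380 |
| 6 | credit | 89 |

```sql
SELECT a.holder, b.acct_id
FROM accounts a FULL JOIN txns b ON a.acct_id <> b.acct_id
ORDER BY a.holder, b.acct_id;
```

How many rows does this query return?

38

FULL OUTER JOIN keeps every row from both sides; unmatched rows get NULL for the other side's columns.
Matching on a.acct_id <> b.acct_id. A NULL in a compared column never satisfies the condition.
- acct_id=2: 6 matching b row(s), so 6 row(s) emitted.
- acct_id=NULL: no b row matches, row kept with b columns NULL.
- acct_id=2: 6 matching b row(s), so 6 row(s) emitted.
- acct_id=2: 6 matching b row(s), so 6 row(s) emitted.
- acct_id=8: 6 matching b row(s), so 6 row(s) emitted.
- acct_id=1: 6 matching b row(s), so 6 row(s) emitted.
- acct_id=1: 6 matching b row(s), so 6 row(s) emitted.
- plus 1 unmatched b row(s), each kept with NULL a columns.
Total: 36 matched + 2 padded = 38 rows.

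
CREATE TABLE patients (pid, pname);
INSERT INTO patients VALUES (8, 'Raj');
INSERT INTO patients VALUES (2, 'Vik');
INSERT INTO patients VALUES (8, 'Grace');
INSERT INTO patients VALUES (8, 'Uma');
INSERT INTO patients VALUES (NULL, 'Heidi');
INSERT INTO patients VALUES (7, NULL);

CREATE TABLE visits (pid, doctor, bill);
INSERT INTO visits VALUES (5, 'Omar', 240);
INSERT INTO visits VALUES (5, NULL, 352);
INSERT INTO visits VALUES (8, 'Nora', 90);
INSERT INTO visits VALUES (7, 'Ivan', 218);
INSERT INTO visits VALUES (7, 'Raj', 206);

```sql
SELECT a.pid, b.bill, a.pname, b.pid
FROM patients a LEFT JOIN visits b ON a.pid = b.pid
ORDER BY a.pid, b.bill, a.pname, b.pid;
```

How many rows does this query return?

LEFT JOIN keeps every row from `patients`; unmatched rows get NULL for `visits`'s columns.
Matching on a.pid = b.pid. A NULL in a compared column never satisfies the condition.
- pid=8: 1 matching b row(s), so 1 row(s) emitted.
- pid=2: no b row matches, row kept with b columns NULL.
- pid=8: 1 matching b row(s), so 1 row(s) emitted.
- pid=8: 1 matching b row(s), so 1 row(s) emitted.
- pid=NULL: no b row matches, row kept with b columns NULL.
- pid=7: 2 matching b row(s), so 2 row(s) emitted.
Total: 5 matched + 2 padded = 7 rows.

7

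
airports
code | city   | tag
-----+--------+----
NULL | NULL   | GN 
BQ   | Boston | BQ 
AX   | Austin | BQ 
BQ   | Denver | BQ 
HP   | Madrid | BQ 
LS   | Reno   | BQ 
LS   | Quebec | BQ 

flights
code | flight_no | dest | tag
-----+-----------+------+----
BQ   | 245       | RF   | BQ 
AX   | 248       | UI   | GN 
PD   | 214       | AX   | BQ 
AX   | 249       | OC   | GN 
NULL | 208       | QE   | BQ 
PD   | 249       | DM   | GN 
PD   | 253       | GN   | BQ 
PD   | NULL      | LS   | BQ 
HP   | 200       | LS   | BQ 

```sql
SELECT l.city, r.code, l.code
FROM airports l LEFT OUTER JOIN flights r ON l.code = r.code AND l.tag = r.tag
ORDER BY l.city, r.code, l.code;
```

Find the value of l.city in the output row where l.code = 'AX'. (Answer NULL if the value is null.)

LEFT JOIN keeps every row from `airports`; unmatched rows get NULL for `flights`'s columns.
Matching on l.code = r.code AND l.tag = r.tag. A NULL in a compared column never satisfies the condition.
- l (code=NULL, tag=GN) has no partner → padded with NULL.
- l (code=BQ, tag=BQ) pairs with 1 row(s) of r.
- l (code=AX, tag=BQ) has no partner → padded with NULL.
- l (code=BQ, tag=BQ) pairs with 1 row(s) of r.
- l (code=HP, tag=BQ) pairs with 1 row(s) of r.
- l (code=LS, tag=BQ) has no partner → padded with NULL.
- l (code=LS, tag=BQ) has no partner → padded with NULL.

Austin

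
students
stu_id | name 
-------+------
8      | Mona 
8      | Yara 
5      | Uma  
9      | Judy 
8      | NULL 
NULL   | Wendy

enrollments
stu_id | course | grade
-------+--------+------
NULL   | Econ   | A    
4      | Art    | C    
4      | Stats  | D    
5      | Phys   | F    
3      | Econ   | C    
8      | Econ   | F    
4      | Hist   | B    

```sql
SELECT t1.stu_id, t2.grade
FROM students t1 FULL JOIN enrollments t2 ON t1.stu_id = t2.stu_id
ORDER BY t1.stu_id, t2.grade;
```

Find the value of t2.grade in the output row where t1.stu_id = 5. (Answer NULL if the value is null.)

FULL OUTER JOIN keeps every row from both sides; unmatched rows get NULL for the other side's columns.
Matching on t1.stu_id = t2.stu_id. A NULL in a compared column never satisfies the condition.
- t1[0] stu_id=8 → 1 match(es) in t2 → 1 row(s).
- t1[1] stu_id=8 → 1 match(es) in t2 → 1 row(s).
- t1[2] stu_id=5 → 1 match(es) in t2 → 1 row(s).
- t1[3] stu_id=9 → no match; kept with NULLs on the t2 side.
- t1[4] stu_id=8 → 1 match(es) in t2 → 1 row(s).
- t1[5] stu_id=NULL → no match; kept with NULLs on the t2 side.
- 5 t2 row(s) had no t1 match → kept, t1 columns NULL.

F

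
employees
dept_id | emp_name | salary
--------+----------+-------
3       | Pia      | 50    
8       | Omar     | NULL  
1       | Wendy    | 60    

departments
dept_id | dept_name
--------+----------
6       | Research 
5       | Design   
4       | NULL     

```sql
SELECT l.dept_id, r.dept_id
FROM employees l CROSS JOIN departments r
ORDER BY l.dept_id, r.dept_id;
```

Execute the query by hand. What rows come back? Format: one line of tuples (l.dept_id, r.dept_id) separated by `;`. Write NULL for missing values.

(1, 4); (1, 5); (1, 6); (3, 4); (3, 5); (3, 6); (8, 4); (8, 5); (8, 6)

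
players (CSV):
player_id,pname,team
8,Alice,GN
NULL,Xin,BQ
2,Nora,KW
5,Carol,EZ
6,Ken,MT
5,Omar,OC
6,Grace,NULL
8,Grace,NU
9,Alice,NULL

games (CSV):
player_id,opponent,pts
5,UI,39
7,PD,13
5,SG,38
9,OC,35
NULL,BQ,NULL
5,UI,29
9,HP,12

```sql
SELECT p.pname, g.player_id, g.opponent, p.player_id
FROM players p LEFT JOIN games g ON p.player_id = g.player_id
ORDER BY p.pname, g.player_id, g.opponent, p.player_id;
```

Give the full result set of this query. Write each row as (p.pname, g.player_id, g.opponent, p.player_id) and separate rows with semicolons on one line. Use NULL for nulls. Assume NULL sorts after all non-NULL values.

(Alice, 9, HP, 9); (Alice, 9, OC, 9); (Alice, NULL, NULL, 8); (Carol, 5, SG, 5); (Carol, 5, UI, 5); (Carol, 5, UI, 5); (Grace, NULL, NULL, 6); (Grace, NULL, NULL, 8); (Ken, NULL, NULL, 6); (Nora, NULL, NULL, 2); (Omar, 5, SG, 5); (Omar, 5, UI, 5); (Omar, 5, UI, 5); (Xin, NULL, NULL, NULL)

LEFT JOIN keeps every row from `players`; unmatched rows get NULL for `games`'s columns.
Matching on p.player_id = g.player_id. A NULL in a compared column never satisfies the condition.
Matched pairs: 8; unmatched p rows kept: 6.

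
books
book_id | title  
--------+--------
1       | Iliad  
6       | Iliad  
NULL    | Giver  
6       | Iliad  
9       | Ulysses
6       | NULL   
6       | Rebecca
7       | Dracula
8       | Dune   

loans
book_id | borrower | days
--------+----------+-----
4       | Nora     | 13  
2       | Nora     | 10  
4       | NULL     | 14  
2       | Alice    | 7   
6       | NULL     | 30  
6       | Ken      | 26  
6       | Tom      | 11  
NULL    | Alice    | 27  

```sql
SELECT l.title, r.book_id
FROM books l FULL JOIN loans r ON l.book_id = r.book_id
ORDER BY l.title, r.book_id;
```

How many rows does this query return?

22

FULL OUTER JOIN keeps every row from both sides; unmatched rows get NULL for the other side's columns.
Matching on l.book_id = r.book_id. A NULL in a compared column never satisfies the condition.
Matched pairs: 12; unmatched l rows kept: 5; unmatched r rows kept: 5.
Total: 12 matched + 10 padded = 22 rows.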